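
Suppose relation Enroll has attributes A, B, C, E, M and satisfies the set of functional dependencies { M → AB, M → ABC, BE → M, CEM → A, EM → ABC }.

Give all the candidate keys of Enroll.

BE; EM

Attribute E never appears on the right-hand side of any dependency, so E must belong to every candidate key.
{E}⁺ = {E}, which is not all of the schema, so we must add further attributes.
{B, E}⁺: BE→M adds M; EM→ABC adds A, C → {A, B, C, E, M}.
{E, M}⁺: M→AB adds A, B; M→ABC adds C → {A, B, C, E, M}.
Any other superkey contains one of these as a subset, so there are no further candidate keys.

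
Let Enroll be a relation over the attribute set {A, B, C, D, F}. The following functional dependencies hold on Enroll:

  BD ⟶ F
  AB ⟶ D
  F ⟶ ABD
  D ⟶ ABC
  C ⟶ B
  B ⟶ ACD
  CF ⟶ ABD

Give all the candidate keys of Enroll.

{B}; {C}; {D}; {F}

{B}⁺: B→ACD adds A, C, D; BD→F adds F → {A, B, C, D, F}.
{C}⁺: C→B adds B; B→ACD adds A, D; BD→F adds F → {A, B, C, D, F}.
{D}⁺: D→ABC adds A, B, C; BD→F adds F → {A, B, C, D, F}.
{F}⁺: F→ABD adds A, B, D; D→ABC adds C → {A, B, C, D, F}.
Any other superkey contains one of these as a subset, so there are no further candidate keys.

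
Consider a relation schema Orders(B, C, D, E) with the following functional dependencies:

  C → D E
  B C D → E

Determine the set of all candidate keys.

{B, C}

Attributes B, C never appear on any right-hand side, so every candidate key must contain {B, C}.
{B, C}⁺ = {B, C, D, E}, which is all of the schema, so {B, C} is the only candidate key.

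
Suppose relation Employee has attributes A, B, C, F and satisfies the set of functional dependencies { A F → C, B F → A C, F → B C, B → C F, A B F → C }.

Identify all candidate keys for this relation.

{B}⁺: B→CF adds C, F; BF→AC adds A → {A, B, C, F}.
{F}⁺: F→BC adds B, C; BF→AC adds A → {A, B, C, F}.

{B}, {F}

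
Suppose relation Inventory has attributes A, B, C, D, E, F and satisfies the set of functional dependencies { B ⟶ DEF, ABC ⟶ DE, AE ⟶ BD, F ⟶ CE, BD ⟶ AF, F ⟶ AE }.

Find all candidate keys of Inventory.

{B}⁺: B→DEF adds D, E, F; F→CE adds C; BD→AF adds A → {A, B, C, D, E, F}.
{F}⁺: F→CE adds C, E; F→AE adds A; AE→BD adds B, D → {A, B, C, D, E, F}.
{A, E}⁺: AE→BD adds B, D; BD→AF adds F; F→CE adds C → {A, B, C, D, E, F}. Minimal: {E}⁺ = {E}; {A}⁺ = {A} — none reach the full schema.
Any other superkey contains one of these as a subset, so there are no further candidate keys.

{B}, {F}, {A, E}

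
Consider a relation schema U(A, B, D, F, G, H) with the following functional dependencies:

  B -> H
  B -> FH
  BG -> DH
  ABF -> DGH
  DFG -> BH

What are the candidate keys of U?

{A, B}⁺: B→H adds H; B→FH adds F; ABF→DGH adds D, G → {A, B, D, F, G, H}.
{A, D, F, G}⁺: DFG→BH adds B, H → {A, B, D, F, G, H}.
Any other superkey contains one of these as a subset, so there are no further candidate keys.

(A, B), (A, D, F, G)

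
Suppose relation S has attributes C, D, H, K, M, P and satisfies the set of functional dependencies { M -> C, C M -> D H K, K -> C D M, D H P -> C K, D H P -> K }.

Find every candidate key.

{K, P}⁺: K→CDM adds C, D, M; CM→DHK adds H → {C, D, H, K, M, P}. Minimal: {P}⁺ = {P}; {K}⁺ = {C, D, H, K, M} — none reach the full schema.
{M, P}⁺: M→C adds C; CM→DHK adds D, H, K → {C, D, H, K, M, P}. Minimal: {P}⁺ = {P}; {M}⁺ = {C, D, H, K, M} — none reach the full schema.
{D, H, P}⁺: DHP→CK adds C, K; K→CDM adds M → {C, D, H, K, M, P}. Minimal: {H, P}⁺ = {H, P}; {D, P}⁺ = {D, P}; {D, H}⁺ = {D, H} — none reach the full schema.

KP; MP; DHP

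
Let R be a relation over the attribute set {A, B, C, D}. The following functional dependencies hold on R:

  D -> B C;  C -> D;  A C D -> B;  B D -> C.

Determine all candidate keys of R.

Attribute A never appears on the right-hand side of any dependency, so A must belong to every candidate key.
{A}⁺ = {A}, which is not all of the schema, so we must add further attributes.
{A, C}⁺: C→D adds D; ACD→B adds B → {A, B, C, D}. Minimal: {C}⁺ = {B, C, D}; {A}⁺ = {A} — none reach the full schema.
{A, D}⁺: D→BC adds B, C → {A, B, C, D}. Minimal: {D}⁺ = {B, C, D}; {A}⁺ = {A} — none reach the full schema.

{A, C}; {A, D}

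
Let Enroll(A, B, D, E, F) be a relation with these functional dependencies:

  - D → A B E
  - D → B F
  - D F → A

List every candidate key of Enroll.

Attribute D never appears on the right-hand side of any dependency, so D must belong to every candidate key.
{D}⁺ = {A, B, D, E, F}, which is all of the schema, so {D} is the only candidate key.

(D)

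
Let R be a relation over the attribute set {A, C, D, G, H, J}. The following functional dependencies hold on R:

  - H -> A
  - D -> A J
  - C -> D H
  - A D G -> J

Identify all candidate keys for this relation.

{C, G}

{C, G}⁺: C→DH adds D, H; H→A adds A; D→AJ adds J → {A, C, D, G, H, J}. Minimal: {G}⁺ = {G}; {C}⁺ = {A, C, D, H, J} — none reach the full schema.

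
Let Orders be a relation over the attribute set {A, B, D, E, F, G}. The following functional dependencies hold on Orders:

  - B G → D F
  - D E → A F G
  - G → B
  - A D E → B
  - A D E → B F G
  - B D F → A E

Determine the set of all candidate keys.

{G}⁺: G→B adds B; BG→DF adds D, F; BDF→AE adds A, E → {A, B, D, E, F, G}.
{D, E}⁺: DE→AFG adds A, F, G; G→B adds B → {A, B, D, E, F, G}. Minimal: {E}⁺ = {E}; {D}⁺ = {D} — none reach the full schema.
{B, D, F}⁺: BDF→AE adds A, E; DE→AFG adds G → {A, B, D, E, F, G}. Minimal: {D, F}⁺ = {D, F}; {B, F}⁺ = {B, F}; {B, D}⁺ = {B, D} — none reach the full schema.

{G}; {D, E}; {B, D, F}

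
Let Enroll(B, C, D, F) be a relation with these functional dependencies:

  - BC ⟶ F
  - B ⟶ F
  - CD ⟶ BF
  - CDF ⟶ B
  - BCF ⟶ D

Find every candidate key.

Attribute C never appears on the right-hand side of any dependency, so C must belong to every candidate key.
{C}⁺ = {C}, which is not all of the schema, so we must add further attributes.
{B, C}⁺: BC→F adds F; BCF→D adds D → {B, C, D, F}. Minimal: {C}⁺ = {C}; {B}⁺ = {B, F} — none reach the full schema.
{C, D}⁺: CD→BF adds B, F → {B, C, D, F}. Minimal: {D}⁺ = {D}; {C}⁺ = {C} — none reach the full schema.

{B, C}, {C, D}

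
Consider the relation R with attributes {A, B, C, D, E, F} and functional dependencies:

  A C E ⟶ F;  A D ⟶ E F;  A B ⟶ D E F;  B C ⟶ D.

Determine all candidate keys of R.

Attributes A, B, C never appear on any right-hand side, so every candidate key must contain {A, B, C}.
{A, B, C}⁺ = {A, B, C, D, E, F}, which is all of the schema, so {A, B, C} is the only candidate key.

(A, B, C)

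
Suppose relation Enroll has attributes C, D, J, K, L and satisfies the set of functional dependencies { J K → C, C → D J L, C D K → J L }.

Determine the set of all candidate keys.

Attribute K never appears on the right-hand side of any dependency, so K must belong to every candidate key.
{K}⁺ = {K}, which is not all of the schema, so we must add further attributes.
{C, K}⁺: C→DJL adds D, J, L → {C, D, J, K, L}. Minimal: {K}⁺ = {K}; {C}⁺ = {C, D, J, L} — none reach the full schema.
{J, K}⁺: JK→C adds C; C→DJL adds D, L → {C, D, J, K, L}. Minimal: {K}⁺ = {K}; {J}⁺ = {J} — none reach the full schema.
Any other superkey contains one of these as a subset, so there are no further candidate keys.

{C, K}, {J, K}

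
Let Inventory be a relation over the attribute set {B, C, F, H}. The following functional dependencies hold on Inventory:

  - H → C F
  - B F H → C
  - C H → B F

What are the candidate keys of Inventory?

{H}⁺: H→CF adds C, F; CH→BF adds B → {B, C, F, H}.
No other minimal superkey exists.

{H}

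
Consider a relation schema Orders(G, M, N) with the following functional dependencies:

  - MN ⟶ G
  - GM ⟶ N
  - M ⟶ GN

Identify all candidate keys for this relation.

(M)

Attribute M never appears on the right-hand side of any dependency, so M must belong to every candidate key.
{M}⁺ = {G, M, N}, which is all of the schema, so {M} is the only candidate key.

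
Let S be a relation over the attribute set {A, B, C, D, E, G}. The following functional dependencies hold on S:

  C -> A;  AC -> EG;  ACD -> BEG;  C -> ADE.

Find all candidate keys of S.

{C}

{C}⁺: C→A adds A; AC→EG adds E, G; C→ADE adds D; ACD→BEG adds B → {A, B, C, D, E, G}.
No other minimal superkey exists.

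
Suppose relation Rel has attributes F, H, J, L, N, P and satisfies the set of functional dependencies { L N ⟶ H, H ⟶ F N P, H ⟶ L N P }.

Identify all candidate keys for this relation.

Attribute J never appears on the right-hand side of any dependency, so J must belong to every candidate key.
{J}⁺ = {J}, which is not all of the schema, so we must add further attributes.
{H, J}⁺: H→FNP adds F, N, P; H→LNP adds L → {F, H, J, L, N, P}. Minimal: {J}⁺ = {J}; {H}⁺ = {F, H, L, N, P} — none reach the full schema.
{J, L, N}⁺: LN→H adds H; H→FNP adds F, P → {F, H, J, L, N, P}. Minimal: {L, N}⁺ = {F, H, L, N, P}; {J, N}⁺ = {J, N}; {J, L}⁺ = {J, L} — none reach the full schema.
Any other superkey contains one of these as a subset, so there are no further candidate keys.

(H, J), (J, L, N)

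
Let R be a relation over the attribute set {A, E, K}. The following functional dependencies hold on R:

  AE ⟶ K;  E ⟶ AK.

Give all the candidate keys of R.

{E}⁺: E→AK adds A, K → {A, E, K}.
No other minimal superkey exists.

(E)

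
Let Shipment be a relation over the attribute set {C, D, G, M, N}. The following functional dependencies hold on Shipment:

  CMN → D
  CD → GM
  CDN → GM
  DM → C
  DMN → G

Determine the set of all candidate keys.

{C, D, N}; {C, M, N}; {D, M, N}

{C, D, N}⁺: CD→GM adds G, M → {C, D, G, M, N}. Minimal: {D, N}⁺ = {D, N}; {C, N}⁺ = {C, N}; {C, D}⁺ = {C, D, G, M} — none reach the full schema.
{C, M, N}⁺: CMN→D adds D; CD→GM adds G → {C, D, G, M, N}. Minimal: {M, N}⁺ = {M, N}; {C, N}⁺ = {C, N}; {C, M}⁺ = {C, M} — none reach the full schema.
{D, M, N}⁺: DM→C adds C; DMN→G adds G → {C, D, G, M, N}. Minimal: {M, N}⁺ = {M, N}; {D, N}⁺ = {D, N}; {D, M}⁺ = {C, D, G, M} — none reach the full schema.
Any other superkey contains one of these as a subset, so there are no further candidate keys.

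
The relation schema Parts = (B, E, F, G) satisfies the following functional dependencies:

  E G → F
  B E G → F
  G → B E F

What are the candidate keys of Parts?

{G}

Attribute G never appears on the right-hand side of any dependency, so G must belong to every candidate key.
{G}⁺ = {B, E, F, G}, which is all of the schema, so {G} is the only candidate key.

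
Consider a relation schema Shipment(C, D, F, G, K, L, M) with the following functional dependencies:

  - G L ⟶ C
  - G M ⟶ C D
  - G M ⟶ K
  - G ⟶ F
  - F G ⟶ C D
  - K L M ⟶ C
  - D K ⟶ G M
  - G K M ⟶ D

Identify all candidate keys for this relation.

DKL; GKL; GLM

Attribute L never appears on the right-hand side of any dependency, so L must belong to every candidate key.
{L}⁺ = {L}, which is not all of the schema, so we must add further attributes.
{D, K, L}⁺: DK→GM adds G, M; GL→C adds C; G→F adds F → {C, D, F, G, K, L, M}.
{G, K, L}⁺: GL→C adds C; G→F adds F; FG→CD adds D; DK→GM adds M → {C, D, F, G, K, L, M}.
{G, L, M}⁺: GL→C adds C; GM→CD adds D; GM→K adds K; G→F adds F → {C, D, F, G, K, L, M}.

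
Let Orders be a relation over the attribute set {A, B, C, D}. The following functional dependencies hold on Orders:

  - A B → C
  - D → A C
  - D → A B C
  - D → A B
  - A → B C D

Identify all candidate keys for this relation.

{A}⁺: A→BCD adds B, C, D → {A, B, C, D}.
{D}⁺: D→AC adds A, C; D→ABC adds B → {A, B, C, D}.

(A), (D)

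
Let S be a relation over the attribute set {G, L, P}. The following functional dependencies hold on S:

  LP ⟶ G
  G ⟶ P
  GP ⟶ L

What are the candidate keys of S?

{G}⁺: G→P adds P; GP→L adds L → {G, L, P}.
{L, P}⁺: LP→G adds G → {G, L, P}. Minimal: {P}⁺ = {P}; {L}⁺ = {L} — none reach the full schema.

G; LP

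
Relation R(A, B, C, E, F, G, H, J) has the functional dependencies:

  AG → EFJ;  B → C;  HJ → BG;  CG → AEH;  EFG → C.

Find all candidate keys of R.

(A, G), (B, G), (C, G), (H, J), (E, F, G)

{A, G}⁺: AG→EFJ adds E, F, J; EFG→C adds C; CG→AEH adds H; HJ→BG adds B → {A, B, C, E, F, G, H, J}. Minimal: {G}⁺ = {G}; {A}⁺ = {A} — none reach the full schema.
{B, G}⁺: B→C adds C; CG→AEH adds A, E, H; AG→EFJ adds F, J → {A, B, C, E, F, G, H, J}. Minimal: {G}⁺ = {G}; {B}⁺ = {B, C} — none reach the full schema.
{C, G}⁺: CG→AEH adds A, E, H; AG→EFJ adds F, J; HJ→BG adds B → {A, B, C, E, F, G, H, J}. Minimal: {G}⁺ = {G}; {C}⁺ = {C} — none reach the full schema.
{H, J}⁺: HJ→BG adds B, G; B→C adds C; CG→AEH adds A, E; AG→EFJ adds F → {A, B, C, E, F, G, H, J}. Minimal: {J}⁺ = {J}; {H}⁺ = {H} — none reach the full schema.
{E, F, G}⁺: EFG→C adds C; CG→AEH adds A, H; AG→EFJ adds J; HJ→BG adds B → {A, B, C, E, F, G, H, J}. Minimal: {F, G}⁺ = {F, G}; {E, G}⁺ = {E, G}; {E, F}⁺ = {E, F} — none reach the full schema.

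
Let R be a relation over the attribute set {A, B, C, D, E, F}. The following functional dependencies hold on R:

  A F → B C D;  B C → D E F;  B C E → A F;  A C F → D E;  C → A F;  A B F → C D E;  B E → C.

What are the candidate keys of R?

{C}, {A, F}, {B, E}

{C}⁺: C→AF adds A, F; AF→BCD adds B, D; BC→DEF adds E → {A, B, C, D, E, F}.
{A, F}⁺: AF→BCD adds B, C, D; BC→DEF adds E → {A, B, C, D, E, F}.
{B, E}⁺: BE→C adds C; BC→DEF adds D, F; BCE→AF adds A → {A, B, C, D, E, F}.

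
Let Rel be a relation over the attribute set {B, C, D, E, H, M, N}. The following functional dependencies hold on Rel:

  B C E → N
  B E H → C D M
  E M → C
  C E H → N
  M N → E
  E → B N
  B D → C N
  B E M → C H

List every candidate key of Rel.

(E, H), (E, M), (M, N), (B, D, M)

{E, H}⁺: E→BN adds B, N; BEH→CDM adds C, D, M → {B, C, D, E, H, M, N}.
{E, M}⁺: EM→C adds C; E→BN adds B, N; BEM→CH adds H; BEH→CDM adds D → {B, C, D, E, H, M, N}.
{M, N}⁺: MN→E adds E; E→BN adds B; BEM→CH adds C, H; BEH→CDM adds D → {B, C, D, E, H, M, N}.
{B, D, M}⁺: BD→CN adds C, N; MN→E adds E; BEM→CH adds H → {B, C, D, E, H, M, N}.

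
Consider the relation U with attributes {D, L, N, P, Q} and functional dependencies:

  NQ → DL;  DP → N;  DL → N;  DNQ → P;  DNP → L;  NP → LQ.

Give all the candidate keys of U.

{D, P}⁺: DP→N adds N; DNP→L adds L; NP→LQ adds Q → {D, L, N, P, Q}. Minimal: {P}⁺ = {P}; {D}⁺ = {D} — none reach the full schema.
{N, P}⁺: NP→LQ adds L, Q; NQ→DL adds D → {D, L, N, P, Q}. Minimal: {P}⁺ = {P}; {N}⁺ = {N} — none reach the full schema.
{N, Q}⁺: NQ→DL adds D, L; DNQ→P adds P → {D, L, N, P, Q}. Minimal: {Q}⁺ = {Q}; {N}⁺ = {N} — none reach the full schema.
{D, L, Q}⁺: DL→N adds N; DNQ→P adds P → {D, L, N, P, Q}. Minimal: {L, Q}⁺ = {L, Q}; {D, Q}⁺ = {D, Q}; {D, L}⁺ = {D, L, N} — none reach the full schema.

{D, P}, {N, P}, {N, Q}, {D, L, Q}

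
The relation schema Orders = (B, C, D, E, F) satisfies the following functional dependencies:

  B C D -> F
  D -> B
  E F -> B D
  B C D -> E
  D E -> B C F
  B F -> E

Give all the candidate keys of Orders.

{B, F}; {C, D}; {D, E}; {D, F}; {E, F}

{B, F}⁺: BF→E adds E; EF→BD adds D; DE→BCF adds C → {B, C, D, E, F}. Minimal: {F}⁺ = {F}; {B}⁺ = {B} — none reach the full schema.
{C, D}⁺: D→B adds B; BCD→E adds E; DE→BCF adds F → {B, C, D, E, F}. Minimal: {D}⁺ = {B, D}; {C}⁺ = {C} — none reach the full schema.
{D, E}⁺: D→B adds B; DE→BCF adds C, F → {B, C, D, E, F}. Minimal: {E}⁺ = {E}; {D}⁺ = {B, D} — none reach the full schema.
{D, F}⁺: D→B adds B; BF→E adds E; DE→BCF adds C → {B, C, D, E, F}. Minimal: {F}⁺ = {F}; {D}⁺ = {B, D} — none reach the full schema.
{E, F}⁺: EF→BD adds B, D; DE→BCF adds C → {B, C, D, E, F}. Minimal: {F}⁺ = {F}; {E}⁺ = {E} — none reach the full schema.
Any other superkey contains one of these as a subset, so there are no further candidate keys.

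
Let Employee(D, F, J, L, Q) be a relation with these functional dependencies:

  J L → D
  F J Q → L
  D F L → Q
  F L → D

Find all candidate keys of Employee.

{F, J, L}; {F, J, Q}

{F, J, L}⁺: JL→D adds D; DFL→Q adds Q → {D, F, J, L, Q}. Minimal: {J, L}⁺ = {D, J, L}; {F, L}⁺ = {D, F, L, Q}; {F, J}⁺ = {F, J} — none reach the full schema.
{F, J, Q}⁺: FJQ→L adds L; FL→D adds D → {D, F, J, L, Q}. Minimal: {J, Q}⁺ = {J, Q}; {F, Q}⁺ = {F, Q}; {F, J}⁺ = {F, J} — none reach the full schema.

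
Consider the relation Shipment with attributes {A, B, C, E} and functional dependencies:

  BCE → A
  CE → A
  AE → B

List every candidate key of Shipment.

CE

{C, E}⁺: CE→A adds A; AE→B adds B → {A, B, C, E}.
No other minimal superkey exists.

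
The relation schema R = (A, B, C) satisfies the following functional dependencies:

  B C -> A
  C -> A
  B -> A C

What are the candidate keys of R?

(B)

Attribute B never appears on the right-hand side of any dependency, so B must belong to every candidate key.
{B}⁺ = {A, B, C}, which is all of the schema, so {B} is the only candidate key.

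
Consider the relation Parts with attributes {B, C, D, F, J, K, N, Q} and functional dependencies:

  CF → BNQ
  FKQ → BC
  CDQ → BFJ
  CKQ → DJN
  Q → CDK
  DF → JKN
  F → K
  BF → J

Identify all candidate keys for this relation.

{Q}; {C, F}

{Q}⁺: Q→CDK adds C, D, K; CDQ→BFJ adds B, F, J; CKQ→DJN adds N → {B, C, D, F, J, K, N, Q}.
{C, F}⁺: CF→BNQ adds B, N, Q; Q→CDK adds D, K; DF→JKN adds J → {B, C, D, F, J, K, N, Q}.
Any other superkey contains one of these as a subset, so there are no further candidate keys.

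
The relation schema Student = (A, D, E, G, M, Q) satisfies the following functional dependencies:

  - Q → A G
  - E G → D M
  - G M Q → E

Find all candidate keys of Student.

{E, Q}⁺: Q→AG adds A, G; EG→DM adds D, M → {A, D, E, G, M, Q}. Minimal: {Q}⁺ = {A, G, Q}; {E}⁺ = {E} — none reach the full schema.
{M, Q}⁺: Q→AG adds A, G; GMQ→E adds E; EG→DM adds D → {A, D, E, G, M, Q}. Minimal: {Q}⁺ = {A, G, Q}; {M}⁺ = {M} — none reach the full schema.

EQ, MQ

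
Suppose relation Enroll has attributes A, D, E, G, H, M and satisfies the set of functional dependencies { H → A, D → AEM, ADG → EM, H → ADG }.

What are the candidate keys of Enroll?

Attribute H never appears on the right-hand side of any dependency, so H must belong to every candidate key.
{H}⁺ = {A, D, E, G, H, M}, which is all of the schema, so {H} is the only candidate key.

(H)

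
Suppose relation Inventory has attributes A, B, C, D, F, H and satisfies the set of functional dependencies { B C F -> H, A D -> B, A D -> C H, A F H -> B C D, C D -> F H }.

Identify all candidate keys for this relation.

Attribute A never appears on the right-hand side of any dependency, so A must belong to every candidate key.
{A}⁺ = {A}, which is not all of the schema, so we must add further attributes.
{A, D}⁺: AD→B adds B; AD→CH adds C, H; CD→FH adds F → {A, B, C, D, F, H}. Minimal: {D}⁺ = {D}; {A}⁺ = {A} — none reach the full schema.
{A, F, H}⁺: AFH→BCD adds B, C, D → {A, B, C, D, F, H}. Minimal: {F, H}⁺ = {F, H}; {A, H}⁺ = {A, H}; {A, F}⁺ = {A, F} — none reach the full schema.
{A, B, C, F}⁺: BCF→H adds H; AFH→BCD adds D → {A, B, C, D, F, H}. Minimal: {B, C, F}⁺ = {B, C, F, H}; {A, C, F}⁺ = {A, C, F}; {A, B, F}⁺ = {A, B, F}; … — none reach the full schema.
Any other superkey contains one of these as a subset, so there are no further candidate keys.

{A, D}, {A, F, H}, {A, B, C, F}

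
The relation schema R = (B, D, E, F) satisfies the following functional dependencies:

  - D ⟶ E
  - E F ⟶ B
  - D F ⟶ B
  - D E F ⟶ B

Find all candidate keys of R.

Attributes D, F never appear on any right-hand side, so every candidate key must contain {D, F}.
{D, F}⁺ = {B, D, E, F}, which is all of the schema, so {D, F} is the only candidate key.

{D, F}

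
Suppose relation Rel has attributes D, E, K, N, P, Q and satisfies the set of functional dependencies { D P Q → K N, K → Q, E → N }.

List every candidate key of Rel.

Attributes D, E, P never appear on any right-hand side, so every candidate key must contain {D, E, P}.
{D, E, P}⁺ = {D, E, N, P}, which is not all of the schema, so we must add further attributes.
{D, E, K, P}⁺: K→Q adds Q; E→N adds N → {D, E, K, N, P, Q}. Minimal: {E, K, P}⁺ = {E, K, N, P, Q}; {D, K, P}⁺ = {D, K, N, P, Q}; {D, E, P}⁺ = {D, E, N, P}; … — none reach the full schema.
{D, E, P, Q}⁺: DPQ→KN adds K, N → {D, E, K, N, P, Q}. Minimal: {E, P, Q}⁺ = {E, N, P, Q}; {D, P, Q}⁺ = {D, K, N, P, Q}; {D, E, Q}⁺ = {D, E, N, Q}; … — none reach the full schema.
Any other superkey contains one of these as a subset, so there are no further candidate keys.

{D, E, K, P}, {D, E, P, Q}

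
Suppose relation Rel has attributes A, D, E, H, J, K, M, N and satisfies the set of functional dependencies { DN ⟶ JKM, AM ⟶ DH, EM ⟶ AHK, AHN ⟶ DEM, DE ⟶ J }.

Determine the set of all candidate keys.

ADN; AHN; AMN; DEN; EMN

{A, D, N}⁺: DN→JKM adds J, K, M; AM→DH adds H; AHN→DEM adds E → {A, D, E, H, J, K, M, N}. Minimal: {D, N}⁺ = {D, J, K, M, N}; {A, N}⁺ = {A, N}; {A, D}⁺ = {A, D} — none reach the full schema.
{A, H, N}⁺: AHN→DEM adds D, E, M; DE→J adds J; DN→JKM adds K → {A, D, E, H, J, K, M, N}. Minimal: {H, N}⁺ = {H, N}; {A, N}⁺ = {A, N}; {A, H}⁺ = {A, H} — none reach the full schema.
{A, M, N}⁺: AM→DH adds D, H; AHN→DEM adds E; DE→J adds J; DN→JKM adds K → {A, D, E, H, J, K, M, N}. Minimal: {M, N}⁺ = {M, N}; {A, N}⁺ = {A, N}; {A, M}⁺ = {A, D, H, M} — none reach the full schema.
{D, E, N}⁺: DN→JKM adds J, K, M; EM→AHK adds A, H → {A, D, E, H, J, K, M, N}. Minimal: {E, N}⁺ = {E, N}; {D, N}⁺ = {D, J, K, M, N}; {D, E}⁺ = {D, E, J} — none reach the full schema.
{E, M, N}⁺: EM→AHK adds A, H, K; AHN→DEM adds D; DE→J adds J → {A, D, E, H, J, K, M, N}. Minimal: {M, N}⁺ = {M, N}; {E, N}⁺ = {E, N}; {E, M}⁺ = {A, D, E, H, J, K, M} — none reach the full schema.
Any other superkey contains one of these as a subset, so there are no further candidate keys.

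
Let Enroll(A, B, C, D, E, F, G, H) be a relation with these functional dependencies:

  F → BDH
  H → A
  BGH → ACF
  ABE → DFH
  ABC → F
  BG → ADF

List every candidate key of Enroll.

(B, E, G), (E, F, G)

Attributes E, G never appear on any right-hand side, so every candidate key must contain {E, G}.
{E, G}⁺ = {E, G}, which is not all of the schema, so we must add further attributes.
{B, E, G}⁺: BG→ADF adds A, D, F; F→BDH adds H; BGH→ACF adds C → {A, B, C, D, E, F, G, H}. Minimal: {E, G}⁺ = {E, G}; {B, G}⁺ = {A, B, C, D, F, G, H}; {B, E}⁺ = {B, E} — none reach the full schema.
{E, F, G}⁺: F→BDH adds B, D, H; H→A adds A; BGH→ACF adds C → {A, B, C, D, E, F, G, H}. Minimal: {F, G}⁺ = {A, B, C, D, F, G, H}; {E, G}⁺ = {E, G}; {E, F}⁺ = {A, B, D, E, F, H} — none reach the full schema.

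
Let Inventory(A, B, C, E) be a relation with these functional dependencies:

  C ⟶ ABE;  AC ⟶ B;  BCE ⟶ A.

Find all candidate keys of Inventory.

Attribute C never appears on the right-hand side of any dependency, so C must belong to every candidate key.
{C}⁺ = {A, B, C, E}, which is all of the schema, so {C} is the only candidate key.

C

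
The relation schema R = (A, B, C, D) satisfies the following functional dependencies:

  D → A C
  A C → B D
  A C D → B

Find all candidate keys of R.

(D), (A, C)

{D}⁺: D→AC adds A, C; AC→BD adds B → {A, B, C, D}.
{A, C}⁺: AC→BD adds B, D → {A, B, C, D}. Minimal: {C}⁺ = {C}; {A}⁺ = {A} — none reach the full schema.
Any other superkey contains one of these as a subset, so there are no further candidate keys.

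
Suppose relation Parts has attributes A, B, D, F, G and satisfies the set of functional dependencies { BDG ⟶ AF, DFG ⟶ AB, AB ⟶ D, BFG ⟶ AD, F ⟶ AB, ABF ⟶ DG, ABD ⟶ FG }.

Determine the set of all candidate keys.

(F); (A, B); (B, D, G)

{F}⁺: F→AB adds A, B; ABF→DG adds D, G → {A, B, D, F, G}.
{A, B}⁺: AB→D adds D; ABD→FG adds F, G → {A, B, D, F, G}. Minimal: {B}⁺ = {B}; {A}⁺ = {A} — none reach the full schema.
{B, D, G}⁺: BDG→AF adds A, F → {A, B, D, F, G}. Minimal: {D, G}⁺ = {D, G}; {B, G}⁺ = {B, G}; {B, D}⁺ = {B, D} — none reach the full schema.
Any other superkey contains one of these as a subset, so there are no further candidate keys.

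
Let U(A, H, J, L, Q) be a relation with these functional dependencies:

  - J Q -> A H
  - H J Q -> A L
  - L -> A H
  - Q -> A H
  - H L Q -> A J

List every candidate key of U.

JQ, LQ

Attribute Q never appears on the right-hand side of any dependency, so Q must belong to every candidate key.
{Q}⁺ = {A, H, Q}, which is not all of the schema, so we must add further attributes.
{J, Q}⁺: JQ→AH adds A, H; HJQ→AL adds L → {A, H, J, L, Q}. Minimal: {Q}⁺ = {A, H, Q}; {J}⁺ = {J} — none reach the full schema.
{L, Q}⁺: L→AH adds A, H; HLQ→AJ adds J → {A, H, J, L, Q}. Minimal: {Q}⁺ = {A, H, Q}; {L}⁺ = {A, H, L} — none reach the full schema.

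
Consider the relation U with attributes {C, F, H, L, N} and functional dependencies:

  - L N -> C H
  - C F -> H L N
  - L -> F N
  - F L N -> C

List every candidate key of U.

{L}⁺: L→FN adds F, N; FLN→C adds C; LN→CH adds H → {C, F, H, L, N}.
{C, F}⁺: CF→HLN adds H, L, N → {C, F, H, L, N}. Minimal: {F}⁺ = {F}; {C}⁺ = {C} — none reach the full schema.
Any other superkey contains one of these as a subset, so there are no further candidate keys.

(L), (C, F)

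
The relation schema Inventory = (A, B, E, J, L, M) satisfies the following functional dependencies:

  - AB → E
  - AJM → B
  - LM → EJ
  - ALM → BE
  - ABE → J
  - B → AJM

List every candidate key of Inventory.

{B, L}, {A, L, M}

Attribute L never appears on the right-hand side of any dependency, so L must belong to every candidate key.
{L}⁺ = {L}, which is not all of the schema, so we must add further attributes.
{B, L}⁺: B→AJM adds A, J, M; AB→E adds E → {A, B, E, J, L, M}. Minimal: {L}⁺ = {L}; {B}⁺ = {A, B, E, J, M} — none reach the full schema.
{A, L, M}⁺: LM→EJ adds E, J; ALM→BE adds B → {A, B, E, J, L, M}. Minimal: {L, M}⁺ = {E, J, L, M}; {A, M}⁺ = {A, M}; {A, L}⁺ = {A, L} — none reach the full schema.
Any other superkey contains one of these as a subset, so there are no further candidate keys.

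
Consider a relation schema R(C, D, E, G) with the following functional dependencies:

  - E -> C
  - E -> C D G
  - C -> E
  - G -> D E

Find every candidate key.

(C), (E), (G)

{C}⁺: C→E adds E; E→CDG adds D, G → {C, D, E, G}.
{E}⁺: E→C adds C; E→CDG adds D, G → {C, D, E, G}.
{G}⁺: G→DE adds D, E; E→C adds C → {C, D, E, G}.
Any other superkey contains one of these as a subset, so there are no further candidate keys.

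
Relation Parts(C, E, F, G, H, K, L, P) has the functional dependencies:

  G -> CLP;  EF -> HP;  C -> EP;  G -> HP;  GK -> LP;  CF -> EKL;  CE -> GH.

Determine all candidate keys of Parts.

{C, F}, {F, G}

Attribute F never appears on the right-hand side of any dependency, so F must belong to every candidate key.
{F}⁺ = {F}, which is not all of the schema, so we must add further attributes.
{C, F}⁺: C→EP adds E, P; CF→EKL adds K, L; CE→GH adds G, H → {C, E, F, G, H, K, L, P}. Minimal: {F}⁺ = {F}; {C}⁺ = {C, E, G, H, L, P} — none reach the full schema.
{F, G}⁺: G→CLP adds C, L, P; C→EP adds E; G→HP adds H; CF→EKL adds K → {C, E, F, G, H, K, L, P}. Minimal: {G}⁺ = {C, E, G, H, L, P}; {F}⁺ = {F} — none reach the full schema.
Any other superkey contains one of these as a subset, so there are no further candidate keys.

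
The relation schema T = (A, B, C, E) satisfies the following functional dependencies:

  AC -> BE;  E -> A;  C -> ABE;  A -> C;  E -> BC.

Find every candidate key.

{A}⁺: A→C adds C; AC→BE adds B, E → {A, B, C, E}.
{C}⁺: C→ABE adds A, B, E → {A, B, C, E}.
{E}⁺: E→A adds A; A→C adds C; E→BC adds B → {A, B, C, E}.
Any other superkey contains one of these as a subset, so there are no further candidate keys.

{A}, {C}, {E}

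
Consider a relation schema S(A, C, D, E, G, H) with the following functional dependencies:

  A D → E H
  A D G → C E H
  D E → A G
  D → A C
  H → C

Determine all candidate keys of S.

(D)

Attribute D never appears on the right-hand side of any dependency, so D must belong to every candidate key.
{D}⁺ = {A, C, D, E, G, H}, which is all of the schema, so {D} is the only candidate key.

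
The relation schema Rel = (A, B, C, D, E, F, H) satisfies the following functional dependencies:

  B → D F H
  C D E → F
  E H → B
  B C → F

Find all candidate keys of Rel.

ABCE, ACEH

Attributes A, C, E never appear on any right-hand side, so every candidate key must contain {A, C, E}.
{A, C, E}⁺ = {A, C, E}, which is not all of the schema, so we must add further attributes.
{A, B, C, E}⁺: B→DFH adds D, F, H → {A, B, C, D, E, F, H}. Minimal: {B, C, E}⁺ = {B, C, D, E, F, H}; {A, C, E}⁺ = {A, C, E}; {A, B, E}⁺ = {A, B, D, E, F, H}; … — none reach the full schema.
{A, C, E, H}⁺: EH→B adds B; BC→F adds F; B→DFH adds D → {A, B, C, D, E, F, H}. Minimal: {C, E, H}⁺ = {B, C, D, E, F, H}; {A, E, H}⁺ = {A, B, D, E, F, H}; {A, C, H}⁺ = {A, C, H}; … — none reach the full schema.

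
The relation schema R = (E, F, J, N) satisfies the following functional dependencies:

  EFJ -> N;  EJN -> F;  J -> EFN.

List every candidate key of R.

{J}

Attribute J never appears on the right-hand side of any dependency, so J must belong to every candidate key.
{J}⁺ = {E, F, J, N}, which is all of the schema, so {J} is the only candidate key.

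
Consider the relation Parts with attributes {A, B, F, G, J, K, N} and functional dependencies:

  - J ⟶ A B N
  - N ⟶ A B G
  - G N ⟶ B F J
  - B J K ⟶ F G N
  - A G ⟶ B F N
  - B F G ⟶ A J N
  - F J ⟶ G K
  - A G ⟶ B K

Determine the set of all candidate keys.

{J}⁺: J→ABN adds A, B, N; N→ABG adds G; GN→BFJ adds F; FJ→GK adds K → {A, B, F, G, J, K, N}.
{N}⁺: N→ABG adds A, B, G; GN→BFJ adds F, J; FJ→GK adds K → {A, B, F, G, J, K, N}.
{A, G}⁺: AG→BFN adds B, F, N; BFG→AJN adds J; FJ→GK adds K → {A, B, F, G, J, K, N}.
{B, F, G}⁺: BFG→AJN adds A, J, N; FJ→GK adds K → {A, B, F, G, J, K, N}.

(J), (N), (A, G), (B, F, G)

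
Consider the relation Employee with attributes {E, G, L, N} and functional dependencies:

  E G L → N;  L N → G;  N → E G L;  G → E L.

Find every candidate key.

{G}⁺: G→EL adds E, L; EGL→N adds N → {E, G, L, N}.
{N}⁺: N→EGL adds E, G, L → {E, G, L, N}.
Any other superkey contains one of these as a subset, so there are no further candidate keys.

{G}; {N}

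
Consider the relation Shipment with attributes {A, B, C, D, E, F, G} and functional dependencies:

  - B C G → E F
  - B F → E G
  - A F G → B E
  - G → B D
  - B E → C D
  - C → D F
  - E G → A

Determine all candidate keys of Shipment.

BC; BE; BF; CG; EG; FG

{B, C}⁺: C→DF adds D, F; BF→EG adds E, G; EG→A adds A → {A, B, C, D, E, F, G}. Minimal: {C}⁺ = {C, D, F}; {B}⁺ = {B} — none reach the full schema.
{B, E}⁺: BE→CD adds C, D; C→DF adds F; BF→EG adds G; EG→A adds A → {A, B, C, D, E, F, G}. Minimal: {E}⁺ = {E}; {B}⁺ = {B} — none reach the full schema.
{B, F}⁺: BF→EG adds E, G; G→BD adds D; BE→CD adds C; EG→A adds A → {A, B, C, D, E, F, G}. Minimal: {F}⁺ = {F}; {B}⁺ = {B} — none reach the full schema.
{C, G}⁺: G→BD adds B, D; C→DF adds F; BCG→EF adds E; EG→A adds A → {A, B, C, D, E, F, G}. Minimal: {G}⁺ = {B, D, G}; {C}⁺ = {C, D, F} — none reach the full schema.
{E, G}⁺: G→BD adds B, D; BE→CD adds C; C→DF adds F; EG→A adds A → {A, B, C, D, E, F, G}. Minimal: {G}⁺ = {B, D, G}; {E}⁺ = {E} — none reach the full schema.
{F, G}⁺: G→BD adds B, D; BF→EG adds E; BE→CD adds C; EG→A adds A → {A, B, C, D, E, F, G}. Minimal: {G}⁺ = {B, D, G}; {F}⁺ = {F} — none reach the full schema.
Any other superkey contains one of these as a subset, so there are no further candidate keys.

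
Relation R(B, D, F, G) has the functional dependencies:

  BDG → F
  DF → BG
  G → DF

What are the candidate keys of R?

(G); (D, F)

{G}⁺: G→DF adds D, F; DF→BG adds B → {B, D, F, G}.
{D, F}⁺: DF→BG adds B, G → {B, D, F, G}. Minimal: {F}⁺ = {F}; {D}⁺ = {D} — none reach the full schema.
Any other superkey contains one of these as a subset, so there are no further candidate keys.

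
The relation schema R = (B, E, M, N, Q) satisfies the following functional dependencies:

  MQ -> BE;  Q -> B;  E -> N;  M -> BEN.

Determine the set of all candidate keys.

{M, Q}

{M, Q}⁺: MQ→BE adds B, E; E→N adds N → {B, E, M, N, Q}. Minimal: {Q}⁺ = {B, Q}; {M}⁺ = {B, E, M, N} — none reach the full schema.
No other minimal superkey exists.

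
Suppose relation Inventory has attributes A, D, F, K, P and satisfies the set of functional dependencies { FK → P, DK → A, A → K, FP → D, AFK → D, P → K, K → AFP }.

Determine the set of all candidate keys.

{A}⁺: A→K adds K; K→AFP adds F, P; FP→D adds D → {A, D, F, K, P}.
{K}⁺: K→AFP adds A, F, P; FP→D adds D → {A, D, F, K, P}.
{P}⁺: P→K adds K; K→AFP adds A, F; FP→D adds D → {A, D, F, K, P}.

(A); (K); (P)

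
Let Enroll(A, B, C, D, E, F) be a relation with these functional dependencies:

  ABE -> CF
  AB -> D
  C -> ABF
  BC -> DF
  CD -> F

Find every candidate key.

{C, E}, {A, B, E}

Attribute E never appears on the right-hand side of any dependency, so E must belong to every candidate key.
{E}⁺ = {E}, which is not all of the schema, so we must add further attributes.
{C, E}⁺: C→ABF adds A, B, F; BC→DF adds D → {A, B, C, D, E, F}.
{A, B, E}⁺: ABE→CF adds C, F; AB→D adds D → {A, B, C, D, E, F}.
Any other superkey contains one of these as a subset, so there are no further candidate keys.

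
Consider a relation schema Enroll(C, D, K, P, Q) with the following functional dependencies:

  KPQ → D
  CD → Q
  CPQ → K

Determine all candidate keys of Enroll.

Attributes C, P never appear on any right-hand side, so every candidate key must contain {C, P}.
{C, P}⁺ = {C, P}, which is not all of the schema, so we must add further attributes.
{C, D, P}⁺: CD→Q adds Q; CPQ→K adds K → {C, D, K, P, Q}. Minimal: {D, P}⁺ = {D, P}; {C, P}⁺ = {C, P}; {C, D}⁺ = {C, D, Q} — none reach the full schema.
{C, P, Q}⁺: CPQ→K adds K; KPQ→D adds D → {C, D, K, P, Q}. Minimal: {P, Q}⁺ = {P, Q}; {C, Q}⁺ = {C, Q}; {C, P}⁺ = {C, P} — none reach the full schema.

{C, D, P}, {C, P, Q}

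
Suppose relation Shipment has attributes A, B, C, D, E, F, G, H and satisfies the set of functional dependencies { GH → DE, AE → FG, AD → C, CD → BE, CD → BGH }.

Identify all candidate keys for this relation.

{A, D}⁺: AD→C adds C; CD→BE adds B, E; CD→BGH adds G, H; AE→FG adds F → {A, B, C, D, E, F, G, H}. Minimal: {D}⁺ = {D}; {A}⁺ = {A} — none reach the full schema.
{A, E, H}⁺: AE→FG adds F, G; GH→DE adds D; AD→C adds C; CD→BE adds B → {A, B, C, D, E, F, G, H}. Minimal: {E, H}⁺ = {E, H}; {A, H}⁺ = {A, H}; {A, E}⁺ = {A, E, F, G} — none reach the full schema.
{A, G, H}⁺: GH→DE adds D, E; AE→FG adds F; AD→C adds C; CD→BE adds B → {A, B, C, D, E, F, G, H}. Minimal: {G, H}⁺ = {D, E, G, H}; {A, H}⁺ = {A, H}; {A, G}⁺ = {A, G} — none reach the full schema.
Any other superkey contains one of these as a subset, so there are no further candidate keys.

(A, D), (A, E, H), (A, G, H)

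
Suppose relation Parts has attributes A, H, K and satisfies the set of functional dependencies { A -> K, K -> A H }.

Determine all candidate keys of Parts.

{A}; {K}

{A}⁺: A→K adds K; K→AH adds H → {A, H, K}.
{K}⁺: K→AH adds A, H → {A, H, K}.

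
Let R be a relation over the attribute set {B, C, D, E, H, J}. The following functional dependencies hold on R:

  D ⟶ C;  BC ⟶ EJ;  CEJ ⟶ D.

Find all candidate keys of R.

Attributes B, H never appear on any right-hand side, so every candidate key must contain {B, H}.
{B, H}⁺ = {B, H}, which is not all of the schema, so we must add further attributes.
{B, C, H}⁺: BC→EJ adds E, J; CEJ→D adds D → {B, C, D, E, H, J}. Minimal: {C, H}⁺ = {C, H}; {B, H}⁺ = {B, H}; {B, C}⁺ = {B, C, D, E, J} — none reach the full schema.
{B, D, H}⁺: D→C adds C; BC→EJ adds E, J → {B, C, D, E, H, J}. Minimal: {D, H}⁺ = {C, D, H}; {B, H}⁺ = {B, H}; {B, D}⁺ = {B, C, D, E, J} — none reach the full schema.

{B, C, H}; {B, D, H}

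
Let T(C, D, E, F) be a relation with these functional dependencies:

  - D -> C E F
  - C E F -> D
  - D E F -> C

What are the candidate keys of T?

D; CEF

{D}⁺: D→CEF adds C, E, F → {C, D, E, F}.
{C, E, F}⁺: CEF→D adds D → {C, D, E, F}. Minimal: {E, F}⁺ = {E, F}; {C, F}⁺ = {C, F}; {C, E}⁺ = {C, E} — none reach the full schema.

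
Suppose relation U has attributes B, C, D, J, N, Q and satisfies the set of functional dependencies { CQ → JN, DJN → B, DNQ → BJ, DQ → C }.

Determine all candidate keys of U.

(D, Q)

Attributes D, Q never appear on any right-hand side, so every candidate key must contain {D, Q}.
{D, Q}⁺ = {B, C, D, J, N, Q}, which is all of the schema, so {D, Q} is the only candidate key.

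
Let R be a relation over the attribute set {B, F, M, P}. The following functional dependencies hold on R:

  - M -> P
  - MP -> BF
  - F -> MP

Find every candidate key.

{F}, {M}

{F}⁺: F→MP adds M, P; MP→BF adds B → {B, F, M, P}.
{M}⁺: M→P adds P; MP→BF adds B, F → {B, F, M, P}.
Any other superkey contains one of these as a subset, so there are no further candidate keys.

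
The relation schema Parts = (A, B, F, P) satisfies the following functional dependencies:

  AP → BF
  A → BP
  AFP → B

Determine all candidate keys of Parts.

{A}⁺: A→BP adds B, P; AP→BF adds F → {A, B, F, P}.

(A)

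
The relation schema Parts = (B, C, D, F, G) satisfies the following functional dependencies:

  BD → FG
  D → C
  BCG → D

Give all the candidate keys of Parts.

{B, D}; {B, C, G}

Attribute B never appears on the right-hand side of any dependency, so B must belong to every candidate key.
{B}⁺ = {B}, which is not all of the schema, so we must add further attributes.
{B, D}⁺: BD→FG adds F, G; D→C adds C → {B, C, D, F, G}.
{B, C, G}⁺: BCG→D adds D; BD→FG adds F → {B, C, D, F, G}.
Any other superkey contains one of these as a subset, so there are no further candidate keys.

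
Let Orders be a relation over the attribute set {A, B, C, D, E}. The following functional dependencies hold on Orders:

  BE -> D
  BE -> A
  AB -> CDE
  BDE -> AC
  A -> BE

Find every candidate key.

{A}, {B, E}

{A}⁺: A→BE adds B, E; BE→D adds D; AB→CDE adds C → {A, B, C, D, E}.
{B, E}⁺: BE→D adds D; BE→A adds A; AB→CDE adds C → {A, B, C, D, E}.
Any other superkey contains one of these as a subset, so there are no further candidate keys.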